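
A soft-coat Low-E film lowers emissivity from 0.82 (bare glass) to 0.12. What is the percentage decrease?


Percentage reduction = (1 - coated/uncoated) * 100
  Ratio = 0.12 / 0.82 = 0.1463
  Reduction = (1 - 0.1463) * 100 = 85.4%

85.4%


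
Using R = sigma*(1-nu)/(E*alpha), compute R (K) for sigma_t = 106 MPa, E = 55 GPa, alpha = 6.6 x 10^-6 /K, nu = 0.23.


Thermal shock resistance: R = sigma * (1 - nu) / (E * alpha)
  Numerator = 106 * (1 - 0.23) = 81.62
  Denominator = 55 * 1000 * (6.6 x 10^-6) = 0.363
  R = 81.62 / 0.363 = 224.8 K

224.8 K


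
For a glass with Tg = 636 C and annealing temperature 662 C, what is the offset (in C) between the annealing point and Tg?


Offset = T_anneal - Tg:
  offset = 662 - 636 = 26 C

26 C


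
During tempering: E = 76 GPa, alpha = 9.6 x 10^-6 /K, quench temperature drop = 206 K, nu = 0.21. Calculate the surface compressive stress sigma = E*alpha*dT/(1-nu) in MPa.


Tempering stress: sigma = E * alpha * dT / (1 - nu)
  E (MPa) = 76 * 1000 = 76000
  Numerator = 76000 * (9.6 x 10^-6) * 206 = 150.2976
  Denominator = 1 - 0.21 = 0.79
  sigma = 150.2976 / 0.79 = 190.3 MPa

190.3 MPa


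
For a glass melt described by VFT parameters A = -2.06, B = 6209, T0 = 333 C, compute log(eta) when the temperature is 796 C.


VFT equation: log(eta) = A + B / (T - T0)
  T - T0 = 796 - 333 = 463
  B / (T - T0) = 6209 / 463 = 13.41
  log(eta) = -2.06 + 13.41 = 11.35

11.35


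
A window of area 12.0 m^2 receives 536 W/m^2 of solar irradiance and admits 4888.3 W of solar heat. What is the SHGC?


Rearrange Q = Area * SHGC * Irradiance:
  SHGC = Q / (Area * Irradiance)
  SHGC = 4888.3 / (12.0 * 536) = 0.76

0.76


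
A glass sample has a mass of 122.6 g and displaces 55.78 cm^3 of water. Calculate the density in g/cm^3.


Use the definition of density:
  rho = mass / volume
  rho = 122.6 / 55.78 = 2.198 g/cm^3

2.198 g/cm^3


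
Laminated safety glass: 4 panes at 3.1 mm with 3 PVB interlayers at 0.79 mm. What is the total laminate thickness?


Total thickness = glass contribution + PVB contribution
  Glass: 4 * 3.1 = 12.4 mm
  PVB: 3 * 0.79 = 2.37 mm
  Total = 12.4 + 2.37 = 14.77 mm

14.77 mm


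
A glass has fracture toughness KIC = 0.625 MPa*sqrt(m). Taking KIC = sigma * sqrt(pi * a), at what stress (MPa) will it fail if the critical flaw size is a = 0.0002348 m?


Rearrange KIC = sigma * sqrt(pi * a):
  sigma = KIC / sqrt(pi * a)
  sqrt(pi * 0.0002348) = 0.02716
  sigma = 0.625 / 0.02716 = 23.01 MPa

23.01 MPa


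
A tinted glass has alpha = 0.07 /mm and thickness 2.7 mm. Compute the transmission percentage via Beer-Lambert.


Beer-Lambert law: T = exp(-alpha * thickness)
  exponent = -0.07 * 2.7 = -0.189
  T = exp(-0.189) = 0.8278
  Percentage = 0.8278 * 100 = 82.78%

82.78%


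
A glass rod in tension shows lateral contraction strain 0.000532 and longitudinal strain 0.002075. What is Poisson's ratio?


Poisson's ratio: nu = lateral strain / axial strain
  nu = 0.000532 / 0.002075 = 0.2564

0.2564


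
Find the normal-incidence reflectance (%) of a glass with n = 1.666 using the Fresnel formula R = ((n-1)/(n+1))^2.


Fresnel reflectance at normal incidence:
  R = ((n - 1)/(n + 1))^2
  (n - 1)/(n + 1) = (1.666 - 1)/(1.666 + 1) = 0.249812
  R = 0.249812^2 = 0.062406
  R(%) = 0.062406 * 100 = 6.241%

6.241%


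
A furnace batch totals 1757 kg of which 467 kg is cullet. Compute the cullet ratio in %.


Cullet ratio = (cullet mass / total batch mass) * 100
  Ratio = 467 / 1757 * 100 = 26.58%

26.58%


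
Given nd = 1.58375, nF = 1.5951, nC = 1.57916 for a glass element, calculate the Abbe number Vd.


Abbe number formula: Vd = (nd - 1) / (nF - nC)
  nd - 1 = 1.58375 - 1 = 0.58375
  nF - nC = 1.5951 - 1.57916 = 0.01594
  Vd = 0.58375 / 0.01594 = 36.62

36.62


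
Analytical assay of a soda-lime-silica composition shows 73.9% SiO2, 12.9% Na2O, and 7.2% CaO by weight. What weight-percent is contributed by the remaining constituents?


Sum the three major oxides:
  SiO2 + Na2O + CaO = 73.9 + 12.9 + 7.2 = 94.0%
Subtract from 100%:
  Others = 100 - 94.0 = 6.0%

6.0%


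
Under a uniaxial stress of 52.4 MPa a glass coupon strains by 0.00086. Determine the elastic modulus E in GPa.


Young's modulus: E = stress / strain
  E = 52.4 MPa / 0.00086 = 60930.23 MPa
Convert to GPa: 60930.23 / 1000 = 60.93 GPa

60.93 GPa


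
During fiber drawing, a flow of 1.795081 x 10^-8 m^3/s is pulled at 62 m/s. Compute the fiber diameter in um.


Cross-sectional area from continuity:
  A = Q / v = 1.795081 x 10^-8 / 62 = 2.895292 x 10^-10 m^2
Diameter from circular cross-section:
  d = sqrt(4A / pi) * 10^6 (m -> um)
  d = sqrt(4 * 2.895292 x 10^-10 / pi) * 10^6 = 19.2 um

19.2 um


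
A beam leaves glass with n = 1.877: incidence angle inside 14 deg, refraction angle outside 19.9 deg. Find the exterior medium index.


Apply Snell's law: n1 * sin(theta1) = n2 * sin(theta2)
  n2 = n1 * sin(theta1) / sin(theta2)
  sin(14) = 0.241922
  sin(19.9) = 0.34038
  n2 = 1.877 * 0.241922 / 0.34038 = 1.3341

1.3341


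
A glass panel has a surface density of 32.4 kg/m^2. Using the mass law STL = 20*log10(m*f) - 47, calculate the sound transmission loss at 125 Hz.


Mass law: STL = 20 * log10(m * f) - 47
  m * f = 32.4 * 125 = 4050
  log10(4050) = 3.60746
  STL = 20 * 3.60746 - 47 = 72.1492 - 47 = 25.1 dB

25.1 dB


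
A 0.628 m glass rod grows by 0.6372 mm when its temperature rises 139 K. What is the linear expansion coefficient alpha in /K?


Rearrange dL = alpha * L0 * dT for alpha:
  alpha = dL / (L0 * dT)
  alpha = (0.6372 / 1000) / (0.628 * 139) = 0.0000073 /K = 7.3 x 10^-6 /K

7.3 x 10^-6 /K


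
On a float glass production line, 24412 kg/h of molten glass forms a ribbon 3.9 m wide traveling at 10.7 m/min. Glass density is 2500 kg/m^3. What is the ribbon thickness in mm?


Ribbon cross-section from mass balance:
  Volume rate = throughput / density = 24412 / 2500 = 9.7648 m^3/h
  thickness = volume rate / (speed * 60 * width), i.e.
  thickness = throughput / (60 * speed * width * density) * 1000
  thickness = 24412 / (60 * 10.7 * 3.9 * 2500) * 1000 = 3.9 mm

3.9 mm


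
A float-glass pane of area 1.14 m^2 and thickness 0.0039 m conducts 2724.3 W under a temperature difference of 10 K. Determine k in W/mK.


Fourier's law rearranged: k = Q * t / (A * dT)
  Numerator = 2724.3 * 0.0039 = 10.62477
  Denominator = 1.14 * 10 = 11.4
  k = 10.62477 / 11.4 = 0.932 W/mK

0.932 W/mK


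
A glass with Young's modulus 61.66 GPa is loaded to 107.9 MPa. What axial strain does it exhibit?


Rearrange E = sigma / epsilon:
  epsilon = sigma / E
  E (MPa) = 61.66 * 1000 = 61660
  epsilon = 107.9 / 61660 = 0.00175

0.00175


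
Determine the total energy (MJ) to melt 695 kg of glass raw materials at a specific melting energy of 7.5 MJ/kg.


Total energy = mass * specific energy
  E = 695 * 7.5 = 5212.5 MJ

5212.5 MJ


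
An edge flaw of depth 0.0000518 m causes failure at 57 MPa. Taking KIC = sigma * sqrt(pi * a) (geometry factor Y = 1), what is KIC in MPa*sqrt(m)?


Fracture toughness: KIC = sigma * sqrt(pi * a)
  pi * a = pi * 0.0000518 = 0.000162734
  sqrt(pi * a) = 0.012757
  KIC = 57 * 0.012757 = 0.727 MPa*sqrt(m)

0.727 MPa*sqrt(m)


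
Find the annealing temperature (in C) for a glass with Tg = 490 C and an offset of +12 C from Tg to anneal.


The annealing temperature is Tg plus the offset:
  T_anneal = 490 + 12 = 502 C

502 C


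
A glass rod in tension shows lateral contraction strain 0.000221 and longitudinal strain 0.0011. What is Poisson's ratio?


Poisson's ratio: nu = lateral strain / axial strain
  nu = 0.000221 / 0.0011 = 0.2009

0.2009


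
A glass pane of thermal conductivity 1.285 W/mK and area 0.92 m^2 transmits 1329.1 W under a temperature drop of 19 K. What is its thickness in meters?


Fourier's law: t = k * A * dT / Q
  t = 1.285 * 0.92 * 19 / 1329.1
  t = 22.4618 / 1329.1 = 0.0169 m

0.0169 m


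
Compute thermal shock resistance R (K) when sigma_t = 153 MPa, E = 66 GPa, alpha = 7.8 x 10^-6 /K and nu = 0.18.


Thermal shock resistance: R = sigma * (1 - nu) / (E * alpha)
  Numerator = 153 * (1 - 0.18) = 125.46
  Denominator = 66 * 1000 * (7.8 x 10^-6) = 0.5148
  R = 125.46 / 0.5148 = 243.7 K

243.7 K


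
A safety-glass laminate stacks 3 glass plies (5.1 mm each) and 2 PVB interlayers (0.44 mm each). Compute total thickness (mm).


Total thickness = glass contribution + PVB contribution
  Glass: 3 * 5.1 = 15.3 mm
  PVB: 2 * 0.44 = 0.88 mm
  Total = 15.3 + 0.88 = 16.18 mm

16.18 mm


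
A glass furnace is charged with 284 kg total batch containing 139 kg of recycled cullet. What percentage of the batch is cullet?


Cullet ratio = (cullet mass / total batch mass) * 100
  Ratio = 139 / 284 * 100 = 48.94%

48.94%


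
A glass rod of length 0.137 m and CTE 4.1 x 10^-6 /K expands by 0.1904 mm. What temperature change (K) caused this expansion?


Rearrange dL = alpha * L0 * dT for dT:
  dT = dL / (alpha * L0)
  dL (m) = 0.1904 / 1000 = 0.0001904
  dT = 0.0001904 / ((4.1 x 10^-6) * 0.137) = 339.0 K

339.0 K


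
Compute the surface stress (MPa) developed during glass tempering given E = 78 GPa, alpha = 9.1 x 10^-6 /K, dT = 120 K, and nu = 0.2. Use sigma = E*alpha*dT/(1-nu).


Tempering stress: sigma = E * alpha * dT / (1 - nu)
  E (MPa) = 78 * 1000 = 78000
  Numerator = 78000 * (9.1 x 10^-6) * 120 = 85.176
  Denominator = 1 - 0.2 = 0.8
  sigma = 85.176 / 0.8 = 106.5 MPa

106.5 MPa


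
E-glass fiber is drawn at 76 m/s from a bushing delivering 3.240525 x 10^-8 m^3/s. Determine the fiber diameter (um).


Cross-sectional area from continuity:
  A = Q / v = 3.240525 x 10^-8 / 76 = 4.263849 x 10^-10 m^2
Diameter from circular cross-section:
  d = sqrt(4A / pi) * 10^6 (m -> um)
  d = sqrt(4 * 4.263849 x 10^-10 / pi) * 10^6 = 23.3 um

23.3 um


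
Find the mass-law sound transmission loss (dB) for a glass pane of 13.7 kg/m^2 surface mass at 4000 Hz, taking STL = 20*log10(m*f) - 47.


Mass law: STL = 20 * log10(m * f) - 47
  m * f = 13.7 * 4000 = 54800
  log10(54800) = 4.73878
  STL = 20 * 4.73878 - 47 = 94.7756 - 47 = 47.8 dB

47.8 dB


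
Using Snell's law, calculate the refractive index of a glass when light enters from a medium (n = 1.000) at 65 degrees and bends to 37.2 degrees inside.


Apply Snell's law: n1 * sin(theta1) = n2 * sin(theta2)
  n2 = n1 * sin(theta1) / sin(theta2)
  sin(65) = 0.906308
  sin(37.2) = 0.604599
  n2 = 1.000 * 0.906308 / 0.604599 = 1.499

1.499


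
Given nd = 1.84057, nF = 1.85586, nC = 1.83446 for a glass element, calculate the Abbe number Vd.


Abbe number formula: Vd = (nd - 1) / (nF - nC)
  nd - 1 = 1.84057 - 1 = 0.84057
  nF - nC = 1.85586 - 1.83446 = 0.0214
  Vd = 0.84057 / 0.0214 = 39.28

39.28


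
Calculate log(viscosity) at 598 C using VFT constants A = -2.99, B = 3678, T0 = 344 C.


VFT equation: log(eta) = A + B / (T - T0)
  T - T0 = 598 - 344 = 254
  B / (T - T0) = 3678 / 254 = 14.48
  log(eta) = -2.99 + 14.48 = 11.49

11.49


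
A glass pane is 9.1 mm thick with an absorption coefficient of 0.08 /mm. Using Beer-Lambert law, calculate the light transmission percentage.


Beer-Lambert law: T = exp(-alpha * thickness)
  exponent = -0.08 * 9.1 = -0.728
  T = exp(-0.728) = 0.4829
  Percentage = 0.4829 * 100 = 48.29%

48.29%


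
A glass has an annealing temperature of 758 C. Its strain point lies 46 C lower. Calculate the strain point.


Strain point = annealing point - difference:
  T_strain = 758 - 46 = 712 C

712 C


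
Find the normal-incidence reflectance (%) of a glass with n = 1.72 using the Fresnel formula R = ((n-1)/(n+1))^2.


Fresnel reflectance at normal incidence:
  R = ((n - 1)/(n + 1))^2
  (n - 1)/(n + 1) = (1.72 - 1)/(1.72 + 1) = 0.264706
  R = 0.264706^2 = 0.0700693
  R(%) = 0.0700693 * 100 = 7.007%

7.007%


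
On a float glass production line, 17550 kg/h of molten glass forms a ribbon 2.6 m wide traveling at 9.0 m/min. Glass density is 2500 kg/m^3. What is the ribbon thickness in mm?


Ribbon cross-section from mass balance:
  Volume rate = throughput / density = 17550 / 2500 = 7.02 m^3/h
  thickness = volume rate / (speed * 60 * width), i.e.
  thickness = throughput / (60 * speed * width * density) * 1000
  thickness = 17550 / (60 * 9.0 * 2.6 * 2500) * 1000 = 5.0 mm

5.0 mm


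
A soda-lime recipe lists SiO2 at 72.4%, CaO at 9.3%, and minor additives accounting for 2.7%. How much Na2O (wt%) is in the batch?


Pieces sum to 100%:
  Na2O = 100 - (SiO2 + CaO + others)
  Na2O = 100 - (72.4 + 9.3 + 2.7) = 15.6%

15.6%


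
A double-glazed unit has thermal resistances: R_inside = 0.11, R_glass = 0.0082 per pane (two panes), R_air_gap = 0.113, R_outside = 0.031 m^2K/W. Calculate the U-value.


Total thermal resistance (series):
  R_total = R_in + R_glass + R_air + R_glass + R_out
  R_total = 0.11 + 0.0082 + 0.113 + 0.0082 + 0.031 = 0.2704 m^2K/W
U-value = 1 / R_total = 1 / 0.2704 = 3.698 W/m^2K

3.698 W/m^2K


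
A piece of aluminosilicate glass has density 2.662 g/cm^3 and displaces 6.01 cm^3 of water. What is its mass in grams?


Rearrange rho = m / V:
  m = rho * V
  m = 2.662 * 6.01 = 15.999 g

15.999 g


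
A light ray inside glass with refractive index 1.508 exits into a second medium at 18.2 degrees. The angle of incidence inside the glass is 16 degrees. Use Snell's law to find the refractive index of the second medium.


Apply Snell's law: n1 * sin(theta1) = n2 * sin(theta2)
  n2 = n1 * sin(theta1) / sin(theta2)
  sin(16) = 0.275637
  sin(18.2) = 0.312335
  n2 = 1.508 * 0.275637 / 0.312335 = 1.3308

1.3308


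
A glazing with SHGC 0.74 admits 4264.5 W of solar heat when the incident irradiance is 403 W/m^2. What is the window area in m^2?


Rearrange Q = Area * SHGC * Irradiance:
  Area = Q / (SHGC * Irradiance)
  Area = 4264.5 / (0.74 * 403) = 14.3 m^2

14.3 m^2


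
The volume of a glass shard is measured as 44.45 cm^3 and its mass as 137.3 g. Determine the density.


Use the definition of density:
  rho = mass / volume
  rho = 137.3 / 44.45 = 3.089 g/cm^3

3.089 g/cm^3


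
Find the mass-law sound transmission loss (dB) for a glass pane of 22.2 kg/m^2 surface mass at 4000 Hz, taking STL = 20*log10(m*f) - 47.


Mass law: STL = 20 * log10(m * f) - 47
  m * f = 22.2 * 4000 = 88800
  log10(88800) = 4.94841
  STL = 20 * 4.94841 - 47 = 98.9682 - 47 = 52.0 dB

52.0 dB


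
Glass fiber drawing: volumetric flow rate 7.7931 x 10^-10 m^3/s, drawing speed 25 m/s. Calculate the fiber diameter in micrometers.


Cross-sectional area from continuity:
  A = Q / v = 7.7931 x 10^-10 / 25 = 3.11724 x 10^-11 m^2
Diameter from circular cross-section:
  d = sqrt(4A / pi) * 10^6 (m -> um)
  d = sqrt(4 * 3.11724 x 10^-11 / pi) * 10^6 = 6.3 um

6.3 um


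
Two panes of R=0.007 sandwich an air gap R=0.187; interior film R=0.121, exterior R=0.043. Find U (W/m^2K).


Total thermal resistance (series):
  R_total = R_in + R_glass + R_air + R_glass + R_out
  R_total = 0.121 + 0.007 + 0.187 + 0.007 + 0.043 = 0.365 m^2K/W
U-value = 1 / R_total = 1 / 0.365 = 2.74 W/m^2K

2.74 W/m^2K


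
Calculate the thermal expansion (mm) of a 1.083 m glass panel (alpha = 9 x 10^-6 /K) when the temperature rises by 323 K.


Thermal expansion formula: dL = alpha * L0 * dT
  dL = (9 x 10^-6) * 1.083 * 323 = 0.00314828 m
Convert to mm: 0.00314828 * 1000 = 3.1483 mm

3.1483 mm


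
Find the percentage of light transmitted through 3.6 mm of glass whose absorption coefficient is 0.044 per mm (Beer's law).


Beer-Lambert law: T = exp(-alpha * thickness)
  exponent = -0.044 * 3.6 = -0.1584
  T = exp(-0.1584) = 0.8535
  Percentage = 0.8535 * 100 = 85.35%

85.35%


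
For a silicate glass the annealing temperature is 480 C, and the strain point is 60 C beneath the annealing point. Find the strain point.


Strain point = annealing point - difference:
  T_strain = 480 - 60 = 420 C

420 C


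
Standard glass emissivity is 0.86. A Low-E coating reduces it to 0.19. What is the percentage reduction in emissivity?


Percentage reduction = (1 - coated/uncoated) * 100
  Ratio = 0.19 / 0.86 = 0.2209
  Reduction = (1 - 0.2209) * 100 = 77.9%

77.9%


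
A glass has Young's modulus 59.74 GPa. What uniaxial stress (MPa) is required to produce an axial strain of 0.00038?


Rearrange E = sigma / epsilon:
  sigma = E * epsilon
  E (MPa) = 59.74 * 1000 = 59740
  sigma = 59740 * 0.00038 = 22.7 MPa

22.7 MPa


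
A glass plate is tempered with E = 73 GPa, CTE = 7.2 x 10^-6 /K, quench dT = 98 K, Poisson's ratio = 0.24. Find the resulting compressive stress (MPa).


Tempering stress: sigma = E * alpha * dT / (1 - nu)
  E (MPa) = 73 * 1000 = 73000
  Numerator = 73000 * (7.2 x 10^-6) * 98 = 51.5088
  Denominator = 1 - 0.24 = 0.76
  sigma = 51.5088 / 0.76 = 67.8 MPa

67.8 MPa


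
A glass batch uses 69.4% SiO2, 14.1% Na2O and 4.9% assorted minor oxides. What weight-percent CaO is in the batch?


Pieces sum to 100%:
  CaO = 100 - (SiO2 + Na2O + others)
  CaO = 100 - (69.4 + 14.1 + 4.9) = 11.6%

11.6%


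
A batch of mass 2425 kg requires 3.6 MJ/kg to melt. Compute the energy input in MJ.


Total energy = mass * specific energy
  E = 2425 * 3.6 = 8730 MJ

8730 MJ


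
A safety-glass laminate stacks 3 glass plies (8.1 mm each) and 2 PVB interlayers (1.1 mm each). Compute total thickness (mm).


Total thickness = glass contribution + PVB contribution
  Glass: 3 * 8.1 = 24.3 mm
  PVB: 2 * 1.1 = 2.2 mm
  Total = 24.3 + 2.2 = 26.5 mm

26.5 mm


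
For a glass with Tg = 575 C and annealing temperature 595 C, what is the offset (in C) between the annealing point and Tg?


Offset = T_anneal - Tg:
  offset = 595 - 575 = 20 C

20 C


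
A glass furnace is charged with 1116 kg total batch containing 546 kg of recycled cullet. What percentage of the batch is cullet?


Cullet ratio = (cullet mass / total batch mass) * 100
  Ratio = 546 / 1116 * 100 = 48.92%

48.92%


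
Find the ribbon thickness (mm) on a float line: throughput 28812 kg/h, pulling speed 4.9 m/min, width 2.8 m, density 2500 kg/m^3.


Ribbon cross-section from mass balance:
  Volume rate = throughput / density = 28812 / 2500 = 11.5248 m^3/h
  thickness = volume rate / (speed * 60 * width), i.e.
  thickness = throughput / (60 * speed * width * density) * 1000
  thickness = 28812 / (60 * 4.9 * 2.8 * 2500) * 1000 = 14.0 mm

14.0 mm


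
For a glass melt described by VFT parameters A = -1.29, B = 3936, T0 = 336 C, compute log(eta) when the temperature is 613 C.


VFT equation: log(eta) = A + B / (T - T0)
  T - T0 = 613 - 336 = 277
  B / (T - T0) = 3936 / 277 = 14.209
  log(eta) = -1.29 + 14.209 = 12.919

12.919


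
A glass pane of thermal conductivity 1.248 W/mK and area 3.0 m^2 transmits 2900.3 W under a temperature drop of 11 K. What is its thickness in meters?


Fourier's law: t = k * A * dT / Q
  t = 1.248 * 3.0 * 11 / 2900.3
  t = 41.184 / 2900.3 = 0.0142 m

0.0142 m


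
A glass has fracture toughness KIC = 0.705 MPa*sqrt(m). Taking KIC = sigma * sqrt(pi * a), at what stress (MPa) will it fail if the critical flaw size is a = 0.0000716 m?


Rearrange KIC = sigma * sqrt(pi * a):
  sigma = KIC / sqrt(pi * a)
  sqrt(pi * 0.0000716) = 0.014998
  sigma = 0.705 / 0.014998 = 47.01 MPa

47.01 MPa


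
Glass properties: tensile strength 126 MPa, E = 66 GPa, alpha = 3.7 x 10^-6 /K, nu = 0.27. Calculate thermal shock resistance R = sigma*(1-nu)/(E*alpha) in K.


Thermal shock resistance: R = sigma * (1 - nu) / (E * alpha)
  Numerator = 126 * (1 - 0.27) = 91.98
  Denominator = 66 * 1000 * (3.7 x 10^-6) = 0.2442
  R = 91.98 / 0.2442 = 376.7 K

376.7 K


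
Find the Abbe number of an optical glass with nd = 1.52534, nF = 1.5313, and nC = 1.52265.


Abbe number formula: Vd = (nd - 1) / (nF - nC)
  nd - 1 = 1.52534 - 1 = 0.52534
  nF - nC = 1.5313 - 1.52265 = 0.00865
  Vd = 0.52534 / 0.00865 = 60.73

60.73


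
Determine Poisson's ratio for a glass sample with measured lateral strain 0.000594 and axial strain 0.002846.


Poisson's ratio: nu = lateral strain / axial strain
  nu = 0.000594 / 0.002846 = 0.2087

0.2087


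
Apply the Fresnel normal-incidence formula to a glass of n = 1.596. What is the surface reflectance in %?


Fresnel reflectance at normal incidence:
  R = ((n - 1)/(n + 1))^2
  (n - 1)/(n + 1) = (1.596 - 1)/(1.596 + 1) = 0.229584
  R = 0.229584^2 = 0.0527088
  R(%) = 0.0527088 * 100 = 5.271%

5.271%


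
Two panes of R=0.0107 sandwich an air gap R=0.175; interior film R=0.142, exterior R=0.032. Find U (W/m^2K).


Total thermal resistance (series):
  R_total = R_in + R_glass + R_air + R_glass + R_out
  R_total = 0.142 + 0.0107 + 0.175 + 0.0107 + 0.032 = 0.3704 m^2K/W
U-value = 1 / R_total = 1 / 0.3704 = 2.7 W/m^2K

2.7 W/m^2K


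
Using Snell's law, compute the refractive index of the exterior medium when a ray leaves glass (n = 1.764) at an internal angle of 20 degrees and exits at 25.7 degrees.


Apply Snell's law: n1 * sin(theta1) = n2 * sin(theta2)
  n2 = n1 * sin(theta1) / sin(theta2)
  sin(20) = 0.34202
  sin(25.7) = 0.433659
  n2 = 1.764 * 0.34202 / 0.433659 = 1.3912

1.3912


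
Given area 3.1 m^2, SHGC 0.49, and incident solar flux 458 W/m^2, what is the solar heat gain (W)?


Solar heat gain: Q = Area * SHGC * Irradiance
  Q = 3.1 * 0.49 * 458 = 695.7 W

695.7 W


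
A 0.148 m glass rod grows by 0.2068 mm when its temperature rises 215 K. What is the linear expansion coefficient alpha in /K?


Rearrange dL = alpha * L0 * dT for alpha:
  alpha = dL / (L0 * dT)
  alpha = (0.2068 / 1000) / (0.148 * 215) = 0.000006499 /K = 6.499 x 10^-6 /K

6.499 x 10^-6 /K


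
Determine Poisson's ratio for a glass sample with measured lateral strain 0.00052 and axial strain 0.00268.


Poisson's ratio: nu = lateral strain / axial strain
  nu = 0.00052 / 0.00268 = 0.194

0.194


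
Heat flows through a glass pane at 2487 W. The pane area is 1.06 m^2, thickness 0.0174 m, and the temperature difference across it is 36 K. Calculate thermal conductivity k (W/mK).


Fourier's law rearranged: k = Q * t / (A * dT)
  Numerator = 2487 * 0.0174 = 43.2738
  Denominator = 1.06 * 36 = 38.16
  k = 43.2738 / 38.16 = 1.134 W/mK

1.134 W/mK


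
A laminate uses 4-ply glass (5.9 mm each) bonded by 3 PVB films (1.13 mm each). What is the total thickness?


Total thickness = glass contribution + PVB contribution
  Glass: 4 * 5.9 = 23.6 mm
  PVB: 3 * 1.13 = 3.39 mm
  Total = 23.6 + 3.39 = 26.99 mm

26.99 mm


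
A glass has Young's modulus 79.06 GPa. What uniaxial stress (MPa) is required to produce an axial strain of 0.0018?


Rearrange E = sigma / epsilon:
  sigma = E * epsilon
  E (MPa) = 79.06 * 1000 = 79060
  sigma = 79060 * 0.0018 = 142.31 MPa

142.31 MPa


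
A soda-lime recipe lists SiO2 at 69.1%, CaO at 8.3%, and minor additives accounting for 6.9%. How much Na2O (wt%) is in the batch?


Pieces sum to 100%:
  Na2O = 100 - (SiO2 + CaO + others)
  Na2O = 100 - (69.1 + 8.3 + 6.9) = 15.7%

15.7%


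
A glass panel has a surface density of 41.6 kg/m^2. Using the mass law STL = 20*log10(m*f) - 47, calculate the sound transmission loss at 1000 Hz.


Mass law: STL = 20 * log10(m * f) - 47
  m * f = 41.6 * 1000 = 41600
  log10(41600) = 4.61909
  STL = 20 * 4.61909 - 47 = 92.3818 - 47 = 45.4 dB

45.4 dB


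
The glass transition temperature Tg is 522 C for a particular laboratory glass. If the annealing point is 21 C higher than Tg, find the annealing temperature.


The annealing temperature is Tg plus the offset:
  T_anneal = 522 + 21 = 543 C

543 C


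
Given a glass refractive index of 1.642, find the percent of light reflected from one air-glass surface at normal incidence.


Fresnel reflectance at normal incidence:
  R = ((n - 1)/(n + 1))^2
  (n - 1)/(n + 1) = (1.642 - 1)/(1.642 + 1) = 0.242998
  R = 0.242998^2 = 0.059048
  R(%) = 0.059048 * 100 = 5.905%

5.905%


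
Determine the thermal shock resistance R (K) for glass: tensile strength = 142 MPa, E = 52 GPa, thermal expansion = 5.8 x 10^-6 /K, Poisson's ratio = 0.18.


Thermal shock resistance: R = sigma * (1 - nu) / (E * alpha)
  Numerator = 142 * (1 - 0.18) = 116.44
  Denominator = 52 * 1000 * (5.8 x 10^-6) = 0.3016
  R = 116.44 / 0.3016 = 386.1 K

386.1 K


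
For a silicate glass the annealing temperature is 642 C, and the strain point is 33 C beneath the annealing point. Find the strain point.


Strain point = annealing point - difference:
  T_strain = 642 - 33 = 609 C

609 C


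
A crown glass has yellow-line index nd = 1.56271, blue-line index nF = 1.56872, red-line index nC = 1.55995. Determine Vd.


Abbe number formula: Vd = (nd - 1) / (nF - nC)
  nd - 1 = 1.56271 - 1 = 0.56271
  nF - nC = 1.56872 - 1.55995 = 0.00877
  Vd = 0.56271 / 0.00877 = 64.16

64.16


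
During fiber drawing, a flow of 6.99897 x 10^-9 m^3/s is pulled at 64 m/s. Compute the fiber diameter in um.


Cross-sectional area from continuity:
  A = Q / v = 6.99897 x 10^-9 / 64 = 1.093589 x 10^-10 m^2
Diameter from circular cross-section:
  d = sqrt(4A / pi) * 10^6 (m -> um)
  d = sqrt(4 * 1.093589 x 10^-10 / pi) * 10^6 = 11.8 um

11.8 um


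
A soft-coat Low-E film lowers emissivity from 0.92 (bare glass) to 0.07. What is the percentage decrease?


Percentage reduction = (1 - coated/uncoated) * 100
  Ratio = 0.07 / 0.92 = 0.0761
  Reduction = (1 - 0.0761) * 100 = 92.4%

92.4%


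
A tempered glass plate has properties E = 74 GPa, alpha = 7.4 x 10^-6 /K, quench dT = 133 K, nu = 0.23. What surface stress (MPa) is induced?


Tempering stress: sigma = E * alpha * dT / (1 - nu)
  E (MPa) = 74 * 1000 = 74000
  Numerator = 74000 * (7.4 x 10^-6) * 133 = 72.8308
  Denominator = 1 - 0.23 = 0.77
  sigma = 72.8308 / 0.77 = 94.6 MPa

94.6 MPa


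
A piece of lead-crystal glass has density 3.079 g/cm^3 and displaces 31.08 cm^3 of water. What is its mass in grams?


Rearrange rho = m / V:
  m = rho * V
  m = 3.079 * 31.08 = 95.695 g

95.695 g


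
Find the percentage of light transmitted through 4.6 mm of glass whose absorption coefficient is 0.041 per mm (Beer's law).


Beer-Lambert law: T = exp(-alpha * thickness)
  exponent = -0.041 * 4.6 = -0.1886
  T = exp(-0.1886) = 0.8281
  Percentage = 0.8281 * 100 = 82.81%

82.81%


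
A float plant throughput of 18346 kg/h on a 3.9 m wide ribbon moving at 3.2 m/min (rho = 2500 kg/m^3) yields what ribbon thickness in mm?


Ribbon cross-section from mass balance:
  Volume rate = throughput / density = 18346 / 2500 = 7.3384 m^3/h
  thickness = volume rate / (speed * 60 * width), i.e.
  thickness = throughput / (60 * speed * width * density) * 1000
  thickness = 18346 / (60 * 3.2 * 3.9 * 2500) * 1000 = 9.8 mm

9.8 mm


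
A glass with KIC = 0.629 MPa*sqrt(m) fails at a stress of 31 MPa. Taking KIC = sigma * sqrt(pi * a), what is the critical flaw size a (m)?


Rearrange KIC = sigma * sqrt(pi * a):
  sqrt(pi * a) = KIC / sigma
  sqrt(pi * a) = 0.629 / 31 = 0.02029
  a = (KIC / sigma)^2 / pi
  a = 0.02029^2 / pi = 0.000131 m

0.000131 m


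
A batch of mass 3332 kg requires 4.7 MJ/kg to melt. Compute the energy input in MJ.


Total energy = mass * specific energy
  E = 3332 * 4.7 = 15660.4 MJ

15660.4 MJ


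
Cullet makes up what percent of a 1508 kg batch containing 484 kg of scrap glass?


Cullet ratio = (cullet mass / total batch mass) * 100
  Ratio = 484 / 1508 * 100 = 32.1%

32.1%


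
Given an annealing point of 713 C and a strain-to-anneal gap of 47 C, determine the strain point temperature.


Strain point = annealing point - difference:
  T_strain = 713 - 47 = 666 C

666 C


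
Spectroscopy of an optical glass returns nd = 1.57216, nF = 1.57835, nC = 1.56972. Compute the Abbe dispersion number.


Abbe number formula: Vd = (nd - 1) / (nF - nC)
  nd - 1 = 1.57216 - 1 = 0.57216
  nF - nC = 1.57835 - 1.56972 = 0.00863
  Vd = 0.57216 / 0.00863 = 66.3

66.3


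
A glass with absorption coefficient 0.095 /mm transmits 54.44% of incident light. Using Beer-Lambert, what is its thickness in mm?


Rearrange T = exp(-alpha * thickness):
  thickness = -ln(T) / alpha
  T = 54.44/100 = 0.5444
  ln(T) = -0.60807
  -ln(T) = 0.60807
  thickness = 0.60807 / 0.095 = 6.4 mm

6.4 mm


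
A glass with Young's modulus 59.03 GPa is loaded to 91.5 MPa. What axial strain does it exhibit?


Rearrange E = sigma / epsilon:
  epsilon = sigma / E
  E (MPa) = 59.03 * 1000 = 59030
  epsilon = 91.5 / 59030 = 0.00155

0.00155


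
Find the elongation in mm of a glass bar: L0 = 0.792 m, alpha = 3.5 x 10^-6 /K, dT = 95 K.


Thermal expansion formula: dL = alpha * L0 * dT
  dL = (3.5 x 10^-6) * 0.792 * 95 = 0.00026334 m
Convert to mm: 0.00026334 * 1000 = 0.2633 mm

0.2633 mm


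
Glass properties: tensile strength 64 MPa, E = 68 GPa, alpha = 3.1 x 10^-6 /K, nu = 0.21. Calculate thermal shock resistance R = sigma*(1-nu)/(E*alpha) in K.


Thermal shock resistance: R = sigma * (1 - nu) / (E * alpha)
  Numerator = 64 * (1 - 0.21) = 50.56
  Denominator = 68 * 1000 * (3.1 x 10^-6) = 0.2108
  R = 50.56 / 0.2108 = 239.8 K

239.8 K


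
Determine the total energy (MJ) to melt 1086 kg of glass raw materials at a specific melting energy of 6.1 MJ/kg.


Total energy = mass * specific energy
  E = 1086 * 6.1 = 6624.6 MJ

6624.6 MJ


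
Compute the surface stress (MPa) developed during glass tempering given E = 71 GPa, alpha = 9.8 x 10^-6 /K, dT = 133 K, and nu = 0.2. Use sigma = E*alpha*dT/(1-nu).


Tempering stress: sigma = E * alpha * dT / (1 - nu)
  E (MPa) = 71 * 1000 = 71000
  Numerator = 71000 * (9.8 x 10^-6) * 133 = 92.5414
  Denominator = 1 - 0.2 = 0.8
  sigma = 92.5414 / 0.8 = 115.7 MPa

115.7 MPa


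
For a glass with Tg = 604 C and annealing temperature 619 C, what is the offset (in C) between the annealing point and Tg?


Offset = T_anneal - Tg:
  offset = 619 - 604 = 15 C

15 C


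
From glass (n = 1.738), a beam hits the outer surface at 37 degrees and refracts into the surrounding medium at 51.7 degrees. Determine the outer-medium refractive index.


Apply Snell's law: n1 * sin(theta1) = n2 * sin(theta2)
  n2 = n1 * sin(theta1) / sin(theta2)
  sin(37) = 0.601815
  sin(51.7) = 0.784776
  n2 = 1.738 * 0.601815 / 0.784776 = 1.3328

1.3328


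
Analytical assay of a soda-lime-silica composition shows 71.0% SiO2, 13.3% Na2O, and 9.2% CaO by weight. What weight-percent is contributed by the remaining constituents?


Sum the three major oxides:
  SiO2 + Na2O + CaO = 71.0 + 13.3 + 9.2 = 93.5%
Subtract from 100%:
  Others = 100 - 93.5 = 6.5%

6.5%


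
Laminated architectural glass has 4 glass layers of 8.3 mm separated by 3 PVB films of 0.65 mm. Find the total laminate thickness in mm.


Total thickness = glass contribution + PVB contribution
  Glass: 4 * 8.3 = 33.2 mm
  PVB: 3 * 0.65 = 1.95 mm
  Total = 33.2 + 1.95 = 35.15 mm

35.15 mm


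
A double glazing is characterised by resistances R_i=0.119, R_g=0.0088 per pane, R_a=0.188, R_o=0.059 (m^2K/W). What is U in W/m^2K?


Total thermal resistance (series):
  R_total = R_in + R_glass + R_air + R_glass + R_out
  R_total = 0.119 + 0.0088 + 0.188 + 0.0088 + 0.059 = 0.3836 m^2K/W
U-value = 1 / R_total = 1 / 0.3836 = 2.607 W/m^2K

2.607 W/m^2K


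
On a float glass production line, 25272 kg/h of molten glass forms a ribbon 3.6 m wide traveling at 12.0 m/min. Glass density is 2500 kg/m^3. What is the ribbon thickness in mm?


Ribbon cross-section from mass balance:
  Volume rate = throughput / density = 25272 / 2500 = 10.1088 m^3/h
  thickness = volume rate / (speed * 60 * width), i.e.
  thickness = throughput / (60 * speed * width * density) * 1000
  thickness = 25272 / (60 * 12.0 * 3.6 * 2500) * 1000 = 3.9 mm

3.9 mm


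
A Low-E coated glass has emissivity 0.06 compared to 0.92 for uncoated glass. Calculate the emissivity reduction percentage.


Percentage reduction = (1 - coated/uncoated) * 100
  Ratio = 0.06 / 0.92 = 0.0652
  Reduction = (1 - 0.0652) * 100 = 93.5%

93.5%


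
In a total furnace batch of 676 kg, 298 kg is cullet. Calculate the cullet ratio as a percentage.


Cullet ratio = (cullet mass / total batch mass) * 100
  Ratio = 298 / 676 * 100 = 44.08%

44.08%


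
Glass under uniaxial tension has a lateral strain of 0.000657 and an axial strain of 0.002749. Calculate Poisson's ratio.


Poisson's ratio: nu = lateral strain / axial strain
  nu = 0.000657 / 0.002749 = 0.239

0.239


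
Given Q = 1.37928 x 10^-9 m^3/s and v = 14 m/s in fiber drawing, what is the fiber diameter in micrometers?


Cross-sectional area from continuity:
  A = Q / v = 1.37928 x 10^-9 / 14 = 9.852 x 10^-11 m^2
Diameter from circular cross-section:
  d = sqrt(4A / pi) * 10^6 (m -> um)
  d = sqrt(4 * 9.852 x 10^-11 / pi) * 10^6 = 11.2 um

11.2 um


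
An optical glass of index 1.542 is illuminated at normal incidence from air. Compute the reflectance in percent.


Fresnel reflectance at normal incidence:
  R = ((n - 1)/(n + 1))^2
  (n - 1)/(n + 1) = (1.542 - 1)/(1.542 + 1) = 0.213218
  R = 0.213218^2 = 0.0454619
  R(%) = 0.0454619 * 100 = 4.546%

4.546%


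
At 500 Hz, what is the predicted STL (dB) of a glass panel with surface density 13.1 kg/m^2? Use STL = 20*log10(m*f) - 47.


Mass law: STL = 20 * log10(m * f) - 47
  m * f = 13.1 * 500 = 6550
  log10(6550) = 3.81624
  STL = 20 * 3.81624 - 47 = 76.3248 - 47 = 29.3 dB

29.3 dB


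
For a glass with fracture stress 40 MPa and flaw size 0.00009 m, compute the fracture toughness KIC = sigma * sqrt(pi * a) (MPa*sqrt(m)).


Fracture toughness: KIC = sigma * sqrt(pi * a)
  pi * a = pi * 0.00009 = 0.000282743
  sqrt(pi * a) = 0.016815
  KIC = 40 * 0.016815 = 0.673 MPa*sqrt(m)

0.673 MPa*sqrt(m)


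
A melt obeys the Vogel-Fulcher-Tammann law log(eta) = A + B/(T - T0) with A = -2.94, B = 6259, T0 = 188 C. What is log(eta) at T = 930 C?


VFT equation: log(eta) = A + B / (T - T0)
  T - T0 = 930 - 188 = 742
  B / (T - T0) = 6259 / 742 = 8.435
  log(eta) = -2.94 + 8.435 = 5.495

5.495


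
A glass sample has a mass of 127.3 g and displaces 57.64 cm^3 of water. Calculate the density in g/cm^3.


Use the definition of density:
  rho = mass / volume
  rho = 127.3 / 57.64 = 2.209 g/cm^3

2.209 g/cm^3


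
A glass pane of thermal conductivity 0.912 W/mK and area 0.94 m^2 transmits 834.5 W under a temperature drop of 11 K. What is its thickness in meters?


Fourier's law: t = k * A * dT / Q
  t = 0.912 * 0.94 * 11 / 834.5
  t = 9.43008 / 834.5 = 0.0113 m

0.0113 m


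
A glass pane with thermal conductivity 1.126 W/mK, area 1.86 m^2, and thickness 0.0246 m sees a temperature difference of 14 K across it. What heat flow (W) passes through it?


Fourier's law: Q = k * A * dT / t
  Q = 1.126 * 1.86 * 14 / 0.0246
  Q = 29.32104 / 0.0246 = 1191.9 W

1191.9 W


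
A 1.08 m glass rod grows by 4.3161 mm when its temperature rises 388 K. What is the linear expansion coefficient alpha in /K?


Rearrange dL = alpha * L0 * dT for alpha:
  alpha = dL / (L0 * dT)
  alpha = (4.3161 / 1000) / (1.08 * 388) = 0.0000103 /K = 1.03 x 10^-5 /K

1.03 x 10^-5 /K


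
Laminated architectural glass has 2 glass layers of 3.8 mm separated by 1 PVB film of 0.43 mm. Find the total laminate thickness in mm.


Total thickness = glass contribution + PVB contribution
  Glass: 2 * 3.8 = 7.6 mm
  PVB: 1 * 0.43 = 0.43 mm
  Total = 7.6 + 0.43 = 8.03 mm

8.03 mm


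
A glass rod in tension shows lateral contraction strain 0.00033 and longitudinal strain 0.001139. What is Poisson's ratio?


Poisson's ratio: nu = lateral strain / axial strain
  nu = 0.00033 / 0.001139 = 0.2897

0.2897


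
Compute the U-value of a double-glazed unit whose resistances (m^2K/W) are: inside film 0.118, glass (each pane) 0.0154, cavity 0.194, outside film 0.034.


Total thermal resistance (series):
  R_total = R_in + R_glass + R_air + R_glass + R_out
  R_total = 0.118 + 0.0154 + 0.194 + 0.0154 + 0.034 = 0.3768 m^2K/W
U-value = 1 / R_total = 1 / 0.3768 = 2.654 W/m^2K

2.654 W/m^2K


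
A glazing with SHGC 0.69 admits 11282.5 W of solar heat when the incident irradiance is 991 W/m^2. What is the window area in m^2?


Rearrange Q = Area * SHGC * Irradiance:
  Area = Q / (SHGC * Irradiance)
  Area = 11282.5 / (0.69 * 991) = 16.5 m^2

16.5 m^2


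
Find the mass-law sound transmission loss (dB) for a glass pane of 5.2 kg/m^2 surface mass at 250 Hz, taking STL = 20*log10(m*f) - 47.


Mass law: STL = 20 * log10(m * f) - 47
  m * f = 5.2 * 250 = 1300
  log10(1300) = 3.11394
  STL = 20 * 3.11394 - 47 = 62.2788 - 47 = 15.3 dB

15.3 dB


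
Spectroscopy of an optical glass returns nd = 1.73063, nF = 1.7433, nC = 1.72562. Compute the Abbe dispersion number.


Abbe number formula: Vd = (nd - 1) / (nF - nC)
  nd - 1 = 1.73063 - 1 = 0.73063
  nF - nC = 1.7433 - 1.72562 = 0.01768
  Vd = 0.73063 / 0.01768 = 41.33

41.33


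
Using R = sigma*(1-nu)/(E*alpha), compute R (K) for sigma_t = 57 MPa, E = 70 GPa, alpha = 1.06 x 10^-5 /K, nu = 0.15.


Thermal shock resistance: R = sigma * (1 - nu) / (E * alpha)
  Numerator = 57 * (1 - 0.15) = 48.45
  Denominator = 70 * 1000 * (1.06 x 10^-5) = 0.742
  R = 48.45 / 0.742 = 65.3 K

65.3 K


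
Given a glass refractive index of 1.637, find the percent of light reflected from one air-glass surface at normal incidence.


Fresnel reflectance at normal incidence:
  R = ((n - 1)/(n + 1))^2
  (n - 1)/(n + 1) = (1.637 - 1)/(1.637 + 1) = 0.241562
  R = 0.241562^2 = 0.0583522
  R(%) = 0.0583522 * 100 = 5.835%

5.835%


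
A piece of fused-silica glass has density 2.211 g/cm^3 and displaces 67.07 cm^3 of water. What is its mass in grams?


Rearrange rho = m / V:
  m = rho * V
  m = 2.211 * 67.07 = 148.292 g

148.292 g


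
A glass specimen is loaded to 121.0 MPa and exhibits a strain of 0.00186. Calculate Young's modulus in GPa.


Young's modulus: E = stress / strain
  E = 121.0 MPa / 0.00186 = 65053.76 MPa
Convert to GPa: 65053.76 / 1000 = 65.05 GPa

65.05 GPa


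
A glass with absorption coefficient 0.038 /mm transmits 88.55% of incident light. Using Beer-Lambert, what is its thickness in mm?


Rearrange T = exp(-alpha * thickness):
  thickness = -ln(T) / alpha
  T = 88.55/100 = 0.8855
  ln(T) = -0.1216
  -ln(T) = 0.1216
  thickness = 0.1216 / 0.038 = 3.2 mm

3.2 mm


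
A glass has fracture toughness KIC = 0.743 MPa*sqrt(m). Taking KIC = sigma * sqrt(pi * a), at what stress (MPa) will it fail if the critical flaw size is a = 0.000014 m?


Rearrange KIC = sigma * sqrt(pi * a):
  sigma = KIC / sqrt(pi * a)
  sqrt(pi * 0.000014) = 0.006632
  sigma = 0.743 / 0.006632 = 112.03 MPa

112.03 MPa


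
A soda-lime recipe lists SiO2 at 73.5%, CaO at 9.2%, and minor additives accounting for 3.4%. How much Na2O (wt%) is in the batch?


Pieces sum to 100%:
  Na2O = 100 - (SiO2 + CaO + others)
  Na2O = 100 - (73.5 + 9.2 + 3.4) = 13.9%

13.9%


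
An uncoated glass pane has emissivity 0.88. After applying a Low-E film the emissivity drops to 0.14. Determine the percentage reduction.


Percentage reduction = (1 - coated/uncoated) * 100
  Ratio = 0.14 / 0.88 = 0.1591
  Reduction = (1 - 0.1591) * 100 = 84.1%

84.1%


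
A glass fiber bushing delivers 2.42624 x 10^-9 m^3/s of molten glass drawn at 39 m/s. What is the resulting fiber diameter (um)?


Cross-sectional area from continuity:
  A = Q / v = 2.42624 x 10^-9 / 39 = 6.221128 x 10^-11 m^2
Diameter from circular cross-section:
  d = sqrt(4A / pi) * 10^6 (m -> um)
  d = sqrt(4 * 6.221128 x 10^-11 / pi) * 10^6 = 8.9 um

8.9 um


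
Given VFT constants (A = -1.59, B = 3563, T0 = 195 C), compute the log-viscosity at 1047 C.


VFT equation: log(eta) = A + B / (T - T0)
  T - T0 = 1047 - 195 = 852
  B / (T - T0) = 3563 / 852 = 4.182
  log(eta) = -1.59 + 4.182 = 2.592

2.592


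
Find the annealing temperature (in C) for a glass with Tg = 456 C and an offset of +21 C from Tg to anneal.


The annealing temperature is Tg plus the offset:
  T_anneal = 456 + 21 = 477 C

477 C
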